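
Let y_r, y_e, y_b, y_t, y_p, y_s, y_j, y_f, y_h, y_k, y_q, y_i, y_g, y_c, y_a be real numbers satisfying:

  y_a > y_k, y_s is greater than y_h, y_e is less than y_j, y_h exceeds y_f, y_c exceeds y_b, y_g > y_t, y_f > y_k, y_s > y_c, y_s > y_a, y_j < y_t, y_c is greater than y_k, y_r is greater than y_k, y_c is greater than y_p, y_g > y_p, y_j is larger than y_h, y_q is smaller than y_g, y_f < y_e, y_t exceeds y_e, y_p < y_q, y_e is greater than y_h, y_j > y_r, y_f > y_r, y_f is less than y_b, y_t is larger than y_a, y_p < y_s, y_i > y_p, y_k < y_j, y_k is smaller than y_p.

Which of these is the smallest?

Chaining upward from y_k: directly above it, y_r, y_f, y_p, y_j, y_c, y_a; then y_h, y_e, y_i, y_b, y_q, y_t, y_g, y_s.
That covers every other element, and nothing is given below y_k, so y_k is the smallest.

y_k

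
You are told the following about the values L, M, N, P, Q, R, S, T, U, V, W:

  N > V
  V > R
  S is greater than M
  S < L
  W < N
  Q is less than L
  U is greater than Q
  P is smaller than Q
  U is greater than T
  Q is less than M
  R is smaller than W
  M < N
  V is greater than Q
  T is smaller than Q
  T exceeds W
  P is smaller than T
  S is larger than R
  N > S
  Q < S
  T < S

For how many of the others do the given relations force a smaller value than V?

From V the given relations immediately reach R, Q.
From those, P, T — 4 in total.
From those, W — 5 in total.
No other element is forced below V by the given relations, so the count is 5.

5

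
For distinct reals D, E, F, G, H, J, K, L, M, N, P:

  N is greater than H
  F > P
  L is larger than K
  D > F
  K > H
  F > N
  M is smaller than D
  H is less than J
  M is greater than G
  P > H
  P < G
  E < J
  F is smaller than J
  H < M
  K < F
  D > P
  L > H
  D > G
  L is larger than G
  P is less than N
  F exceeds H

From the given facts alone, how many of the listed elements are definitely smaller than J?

Directly below J: H, E, F.
One step further: K, P, N (6 so far).
Nothing else is reachable below J; 6 in all.

6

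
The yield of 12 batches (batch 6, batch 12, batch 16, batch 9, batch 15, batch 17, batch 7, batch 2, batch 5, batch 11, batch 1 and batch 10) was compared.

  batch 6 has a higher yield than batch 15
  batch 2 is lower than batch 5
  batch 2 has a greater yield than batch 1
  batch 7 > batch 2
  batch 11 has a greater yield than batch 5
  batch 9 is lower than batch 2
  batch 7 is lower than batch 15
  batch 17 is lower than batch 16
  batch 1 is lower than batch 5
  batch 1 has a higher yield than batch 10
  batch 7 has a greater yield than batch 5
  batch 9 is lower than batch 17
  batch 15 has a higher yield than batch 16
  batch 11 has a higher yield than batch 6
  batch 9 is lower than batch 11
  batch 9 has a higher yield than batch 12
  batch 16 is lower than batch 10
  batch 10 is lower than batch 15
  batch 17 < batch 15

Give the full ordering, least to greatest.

batch 12 < batch 9 < batch 17 < batch 16 < batch 10 < batch 1 < batch 2 < batch 5 < batch 7 < batch 15 < batch 6 < batch 11

The consecutive links are each given: batch 12 < batch 9; batch 9 < batch 17; batch 17 < batch 16; batch 16 < batch 10; batch 10 < batch 1; batch 1 < batch 2; batch 2 < batch 5; batch 5 < batch 7; batch 7 < batch 15; batch 15 < batch 6; batch 6 < batch 11.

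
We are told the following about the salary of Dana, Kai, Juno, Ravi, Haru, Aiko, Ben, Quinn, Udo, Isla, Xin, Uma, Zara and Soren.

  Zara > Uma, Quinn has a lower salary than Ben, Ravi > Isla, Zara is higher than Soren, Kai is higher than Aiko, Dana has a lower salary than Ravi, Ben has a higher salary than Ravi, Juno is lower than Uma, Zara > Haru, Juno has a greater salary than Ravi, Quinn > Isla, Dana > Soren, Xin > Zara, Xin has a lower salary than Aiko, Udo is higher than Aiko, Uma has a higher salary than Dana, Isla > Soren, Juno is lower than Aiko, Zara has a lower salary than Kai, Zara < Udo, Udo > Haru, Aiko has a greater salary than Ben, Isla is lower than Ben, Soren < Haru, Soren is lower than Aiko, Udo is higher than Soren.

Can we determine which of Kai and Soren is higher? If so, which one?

Link the given pairs in sequence: Soren < Isla; Isla < Ravi; Ravi < Juno; Juno < Uma; Uma < Zara; Zara < Xin; Xin < Aiko; Aiko < Kai.
Chaining these gives Soren < Isla < Ravi < Juno < Uma < Zara < Xin < Aiko < Kai.
So Kai is higher.

Kai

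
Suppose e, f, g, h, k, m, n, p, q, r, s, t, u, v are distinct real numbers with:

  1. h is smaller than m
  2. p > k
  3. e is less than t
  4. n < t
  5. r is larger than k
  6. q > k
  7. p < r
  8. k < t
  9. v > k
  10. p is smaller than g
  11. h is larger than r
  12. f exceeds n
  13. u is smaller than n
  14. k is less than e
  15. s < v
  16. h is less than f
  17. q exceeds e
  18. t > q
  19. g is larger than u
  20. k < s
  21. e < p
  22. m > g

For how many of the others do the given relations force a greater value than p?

The elements the relations force above p are r, h, g, f, m — no chain reaches any other.
That is 5.

5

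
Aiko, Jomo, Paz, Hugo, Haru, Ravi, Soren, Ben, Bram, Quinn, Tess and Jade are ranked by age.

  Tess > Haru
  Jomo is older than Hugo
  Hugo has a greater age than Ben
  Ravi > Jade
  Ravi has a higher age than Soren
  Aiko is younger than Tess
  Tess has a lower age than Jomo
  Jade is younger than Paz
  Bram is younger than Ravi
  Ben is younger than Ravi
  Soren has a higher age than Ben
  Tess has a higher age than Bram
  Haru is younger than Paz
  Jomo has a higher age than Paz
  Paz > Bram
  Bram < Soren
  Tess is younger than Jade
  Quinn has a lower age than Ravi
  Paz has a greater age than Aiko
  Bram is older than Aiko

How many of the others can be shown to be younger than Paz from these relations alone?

From Paz the given relations immediately reach Aiko, Haru, Bram, Jade.
From those, Tess — 5 in total.
No other element is forced below Paz by the given relations, so the count is 5.

5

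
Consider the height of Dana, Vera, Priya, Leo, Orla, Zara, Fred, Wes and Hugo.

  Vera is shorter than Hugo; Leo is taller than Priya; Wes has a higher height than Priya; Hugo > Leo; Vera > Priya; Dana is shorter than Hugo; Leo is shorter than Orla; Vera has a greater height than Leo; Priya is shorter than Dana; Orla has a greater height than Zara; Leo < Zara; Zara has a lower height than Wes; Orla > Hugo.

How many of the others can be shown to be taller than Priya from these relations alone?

7

Directly above Priya: Dana, Leo, Vera, Wes.
One step further: Zara, Hugo, Orla (7 so far).
No other element is forced above Priya by the given relations, so the count is 7.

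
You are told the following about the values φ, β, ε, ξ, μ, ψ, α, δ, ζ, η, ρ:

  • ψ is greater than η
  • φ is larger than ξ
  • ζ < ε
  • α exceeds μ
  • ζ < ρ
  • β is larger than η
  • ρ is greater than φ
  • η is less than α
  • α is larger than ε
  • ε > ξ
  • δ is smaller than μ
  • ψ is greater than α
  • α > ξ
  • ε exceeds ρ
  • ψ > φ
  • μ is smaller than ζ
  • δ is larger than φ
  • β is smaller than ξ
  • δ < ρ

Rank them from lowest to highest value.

The consecutive links are each given: η < β; β < ξ; ξ < φ; φ < δ; δ < μ; μ < ζ; ζ < ρ; ρ < ε; ε < α; α < ψ.

η < β < ξ < φ < δ < μ < ζ < ρ < ε < α < ψ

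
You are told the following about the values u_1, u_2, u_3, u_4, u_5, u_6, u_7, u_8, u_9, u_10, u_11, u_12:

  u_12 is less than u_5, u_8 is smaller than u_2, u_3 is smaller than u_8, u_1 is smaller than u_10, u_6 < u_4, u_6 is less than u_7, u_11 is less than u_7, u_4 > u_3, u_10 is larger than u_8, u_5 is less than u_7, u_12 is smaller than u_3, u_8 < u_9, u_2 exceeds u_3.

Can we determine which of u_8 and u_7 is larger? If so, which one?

undetermined

Following every chain through u_8: above u_8 we get u_9, u_2, u_10; below u_8 we get u_12, u_3.
u_7 is not reached, and no chain runs the other way from u_7 to u_8.
So the given relations leave the order of u_8 and u_7 undetermined.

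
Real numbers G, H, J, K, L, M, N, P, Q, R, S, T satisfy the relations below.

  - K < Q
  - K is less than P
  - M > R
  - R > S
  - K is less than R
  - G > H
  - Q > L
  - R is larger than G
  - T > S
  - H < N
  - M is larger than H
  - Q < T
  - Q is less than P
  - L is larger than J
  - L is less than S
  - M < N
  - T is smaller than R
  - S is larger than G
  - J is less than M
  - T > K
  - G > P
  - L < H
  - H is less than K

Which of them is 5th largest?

S

Chaining the given pairs: J < L < H < K < Q < P < G < S < T < R < M < N.
The 5th largest is S.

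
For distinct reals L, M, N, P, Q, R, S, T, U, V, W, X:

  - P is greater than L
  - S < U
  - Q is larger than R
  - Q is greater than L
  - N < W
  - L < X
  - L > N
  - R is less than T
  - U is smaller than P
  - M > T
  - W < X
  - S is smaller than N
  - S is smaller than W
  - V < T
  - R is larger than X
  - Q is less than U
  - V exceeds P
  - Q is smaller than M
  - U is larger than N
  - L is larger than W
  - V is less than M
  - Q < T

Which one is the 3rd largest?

V

Piecing the relations together gives one ordering: S < N < W < L < X < R < Q < U < P < V < T < M.
The 3rd largest is V.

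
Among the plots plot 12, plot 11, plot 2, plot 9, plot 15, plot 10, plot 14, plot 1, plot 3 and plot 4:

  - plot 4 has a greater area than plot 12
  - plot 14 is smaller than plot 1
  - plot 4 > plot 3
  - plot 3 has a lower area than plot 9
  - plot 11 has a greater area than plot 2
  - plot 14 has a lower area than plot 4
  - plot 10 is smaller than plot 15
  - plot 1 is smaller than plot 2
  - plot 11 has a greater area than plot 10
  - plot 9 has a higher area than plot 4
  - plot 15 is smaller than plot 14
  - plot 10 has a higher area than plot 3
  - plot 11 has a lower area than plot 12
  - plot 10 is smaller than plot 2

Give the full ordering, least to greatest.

Each adjacent pair is fixed by a given relation: plot 3 < plot 10; plot 10 < plot 15; plot 15 < plot 14; plot 14 < plot 1; plot 1 < plot 2; plot 2 < plot 11; plot 11 < plot 12; plot 12 < plot 4; plot 4 < plot 9. Chaining them end to end gives the full order.

plot 3 < plot 10 < plot 15 < plot 14 < plot 1 < plot 2 < plot 11 < plot 12 < plot 4 < plot 9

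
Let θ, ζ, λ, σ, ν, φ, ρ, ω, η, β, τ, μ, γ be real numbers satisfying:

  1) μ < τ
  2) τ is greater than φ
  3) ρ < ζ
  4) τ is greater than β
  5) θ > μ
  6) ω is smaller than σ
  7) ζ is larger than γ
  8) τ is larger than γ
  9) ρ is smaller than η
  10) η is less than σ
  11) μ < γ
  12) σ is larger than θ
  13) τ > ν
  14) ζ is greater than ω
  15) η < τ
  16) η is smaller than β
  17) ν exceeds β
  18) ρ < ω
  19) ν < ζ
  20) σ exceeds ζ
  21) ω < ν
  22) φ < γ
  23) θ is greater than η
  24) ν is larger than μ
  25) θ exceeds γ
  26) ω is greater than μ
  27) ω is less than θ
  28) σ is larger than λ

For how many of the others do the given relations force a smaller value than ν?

5

Directly below ν: μ, ω, β.
One step further: ρ, η (5 so far).
Nothing else is reachable below ν; 5 in all.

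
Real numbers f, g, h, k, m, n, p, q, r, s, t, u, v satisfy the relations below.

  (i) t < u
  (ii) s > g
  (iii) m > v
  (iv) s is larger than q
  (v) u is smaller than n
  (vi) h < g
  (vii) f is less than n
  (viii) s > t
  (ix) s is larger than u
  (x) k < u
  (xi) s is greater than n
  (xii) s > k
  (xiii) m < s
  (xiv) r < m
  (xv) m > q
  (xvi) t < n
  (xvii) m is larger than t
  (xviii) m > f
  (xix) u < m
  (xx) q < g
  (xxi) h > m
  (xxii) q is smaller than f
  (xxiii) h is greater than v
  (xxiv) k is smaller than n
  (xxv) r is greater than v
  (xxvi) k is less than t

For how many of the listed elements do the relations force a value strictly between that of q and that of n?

1

Chaining upward from q reaches: f, m, h, g, s.
Chaining downward from n reaches: k, f, t, u.
Strictly between q and n are those in both lists: f — 1 element.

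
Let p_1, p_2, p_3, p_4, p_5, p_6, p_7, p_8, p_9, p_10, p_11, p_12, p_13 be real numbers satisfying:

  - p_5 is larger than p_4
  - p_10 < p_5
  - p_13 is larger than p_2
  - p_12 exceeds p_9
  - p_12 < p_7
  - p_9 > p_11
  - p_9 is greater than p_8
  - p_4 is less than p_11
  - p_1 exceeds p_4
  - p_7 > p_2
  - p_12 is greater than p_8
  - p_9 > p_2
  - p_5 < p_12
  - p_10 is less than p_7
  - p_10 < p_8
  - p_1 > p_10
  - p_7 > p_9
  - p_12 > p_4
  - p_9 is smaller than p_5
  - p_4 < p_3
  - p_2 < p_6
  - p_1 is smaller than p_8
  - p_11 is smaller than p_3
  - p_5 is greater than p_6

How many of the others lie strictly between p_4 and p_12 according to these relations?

The relations place p_4 below p_12. An element lies strictly between them when it is forced above p_4 and also forced below p_12.
Above p_4: {p_1, p_8, p_11, p_9, p_5, p_3, p_7}. Below p_12: {p_10, p_1, p_8, p_2, p_11, p_6, p_9, p_5}.
Intersection: {p_1, p_8, p_11, p_9, p_5} — 5.

5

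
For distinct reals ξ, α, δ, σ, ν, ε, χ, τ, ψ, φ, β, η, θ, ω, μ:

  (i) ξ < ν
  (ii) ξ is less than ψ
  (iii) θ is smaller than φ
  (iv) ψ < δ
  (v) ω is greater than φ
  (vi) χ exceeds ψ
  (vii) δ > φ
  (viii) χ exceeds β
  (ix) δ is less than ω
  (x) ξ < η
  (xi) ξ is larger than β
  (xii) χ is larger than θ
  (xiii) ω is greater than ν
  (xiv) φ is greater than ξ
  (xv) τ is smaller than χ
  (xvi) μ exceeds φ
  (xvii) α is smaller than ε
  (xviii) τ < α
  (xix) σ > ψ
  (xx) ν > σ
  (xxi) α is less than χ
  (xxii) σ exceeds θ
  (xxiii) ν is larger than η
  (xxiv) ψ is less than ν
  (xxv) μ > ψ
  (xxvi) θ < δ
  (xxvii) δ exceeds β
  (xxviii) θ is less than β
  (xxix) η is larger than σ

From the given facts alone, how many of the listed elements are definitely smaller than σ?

4

Directly below σ: θ, ψ.
One step further: ξ (3 so far).
One step further: β (4 so far).
Nothing else is reachable below σ; 4 in all.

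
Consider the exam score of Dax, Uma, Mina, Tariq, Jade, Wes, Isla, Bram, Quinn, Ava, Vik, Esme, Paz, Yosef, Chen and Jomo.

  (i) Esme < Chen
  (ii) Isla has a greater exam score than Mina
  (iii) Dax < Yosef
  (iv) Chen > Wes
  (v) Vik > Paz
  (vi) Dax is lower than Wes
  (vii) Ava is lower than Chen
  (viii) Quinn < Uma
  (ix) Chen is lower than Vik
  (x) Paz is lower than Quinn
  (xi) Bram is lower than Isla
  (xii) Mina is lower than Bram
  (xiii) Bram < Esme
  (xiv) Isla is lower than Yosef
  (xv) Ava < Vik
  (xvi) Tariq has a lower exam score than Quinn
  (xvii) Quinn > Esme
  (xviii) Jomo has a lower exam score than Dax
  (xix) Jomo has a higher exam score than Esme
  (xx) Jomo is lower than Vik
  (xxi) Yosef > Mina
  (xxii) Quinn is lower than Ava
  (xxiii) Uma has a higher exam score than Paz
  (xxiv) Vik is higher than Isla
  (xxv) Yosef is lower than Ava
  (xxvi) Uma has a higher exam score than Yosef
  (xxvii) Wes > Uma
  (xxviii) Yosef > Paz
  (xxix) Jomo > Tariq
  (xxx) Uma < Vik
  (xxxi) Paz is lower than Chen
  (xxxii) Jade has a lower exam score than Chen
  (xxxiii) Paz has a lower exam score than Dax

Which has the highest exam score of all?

Chaining downward from Vik: directly below it, Paz, Isla, Jomo, Uma, Ava, Chen; then Mina, Bram, Tariq, Esme, Quinn, Yosef, Wes, Jade; then Dax.
That covers every other element, and nothing is given above Vik, so Vik is the highest exam score.

Vik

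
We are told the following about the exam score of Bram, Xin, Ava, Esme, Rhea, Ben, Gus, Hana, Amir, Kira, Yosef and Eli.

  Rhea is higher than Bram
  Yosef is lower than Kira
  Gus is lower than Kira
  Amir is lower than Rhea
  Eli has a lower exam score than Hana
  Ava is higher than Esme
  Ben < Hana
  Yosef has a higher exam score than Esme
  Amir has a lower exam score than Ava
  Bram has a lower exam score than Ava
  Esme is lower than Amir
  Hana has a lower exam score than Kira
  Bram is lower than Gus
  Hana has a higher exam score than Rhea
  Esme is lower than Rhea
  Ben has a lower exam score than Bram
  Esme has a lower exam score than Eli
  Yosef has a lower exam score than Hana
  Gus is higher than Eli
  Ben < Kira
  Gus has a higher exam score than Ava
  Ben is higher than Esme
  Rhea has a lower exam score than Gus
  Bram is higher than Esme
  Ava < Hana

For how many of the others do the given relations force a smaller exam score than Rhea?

Directly below Rhea: Esme, Bram, Amir.
One step further: Ben (4 so far).
No other element is forced below Rhea by the given relations, so the count is 4.

4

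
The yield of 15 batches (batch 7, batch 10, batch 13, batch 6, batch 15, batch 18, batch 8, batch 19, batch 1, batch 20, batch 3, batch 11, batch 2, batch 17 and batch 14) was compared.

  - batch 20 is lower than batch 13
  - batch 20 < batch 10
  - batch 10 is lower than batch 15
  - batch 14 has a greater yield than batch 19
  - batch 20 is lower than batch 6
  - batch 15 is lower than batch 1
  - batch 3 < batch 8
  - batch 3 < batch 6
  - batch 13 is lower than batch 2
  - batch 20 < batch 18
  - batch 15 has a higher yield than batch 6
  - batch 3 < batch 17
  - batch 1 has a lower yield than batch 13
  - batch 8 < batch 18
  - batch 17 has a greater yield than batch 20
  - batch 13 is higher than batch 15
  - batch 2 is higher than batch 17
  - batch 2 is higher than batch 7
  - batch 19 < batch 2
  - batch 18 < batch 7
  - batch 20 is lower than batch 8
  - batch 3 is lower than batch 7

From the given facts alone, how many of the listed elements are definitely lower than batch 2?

12

From batch 2 the given relations immediately reach batch 19, batch 7, batch 17, batch 13.
From those, batch 3, batch 20, batch 18, batch 15, batch 1 — 9 in total.
From those, batch 10, batch 6, batch 8 — 12 in total.
No other element is forced below batch 2 by the given relations, so the count is 12.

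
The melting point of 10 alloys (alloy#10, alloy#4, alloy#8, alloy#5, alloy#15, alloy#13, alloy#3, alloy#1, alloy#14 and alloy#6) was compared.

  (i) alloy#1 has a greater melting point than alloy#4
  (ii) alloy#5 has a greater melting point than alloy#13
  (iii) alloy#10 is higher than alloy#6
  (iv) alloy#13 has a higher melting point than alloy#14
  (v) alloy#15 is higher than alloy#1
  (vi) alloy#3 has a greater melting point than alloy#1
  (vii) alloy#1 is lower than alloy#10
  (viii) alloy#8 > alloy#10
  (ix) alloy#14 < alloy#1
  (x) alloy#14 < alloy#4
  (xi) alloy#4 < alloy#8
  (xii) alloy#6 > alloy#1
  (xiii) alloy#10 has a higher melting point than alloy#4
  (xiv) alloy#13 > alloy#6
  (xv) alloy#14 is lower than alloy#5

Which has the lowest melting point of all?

alloy#14

Chaining upward from alloy#14: directly above it, alloy#4, alloy#1, alloy#13, alloy#5; then alloy#6, alloy#10, alloy#15, alloy#3, alloy#8.
That covers every other element, and nothing is given below alloy#14, so alloy#14 is the lowest melting point.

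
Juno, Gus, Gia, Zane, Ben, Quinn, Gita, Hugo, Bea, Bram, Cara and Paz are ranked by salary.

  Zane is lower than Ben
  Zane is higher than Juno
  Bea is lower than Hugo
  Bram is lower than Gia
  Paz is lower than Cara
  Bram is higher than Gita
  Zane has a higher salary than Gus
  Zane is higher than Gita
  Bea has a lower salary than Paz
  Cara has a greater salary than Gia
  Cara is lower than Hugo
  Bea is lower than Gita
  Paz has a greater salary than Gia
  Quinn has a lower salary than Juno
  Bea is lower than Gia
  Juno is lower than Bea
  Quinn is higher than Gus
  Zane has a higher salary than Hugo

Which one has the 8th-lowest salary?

Paz

The consecutive relations fix a unique order: Gus < Quinn < Juno < Bea < Gita < Bram < Gia < Paz < Cara < Hugo < Zane < Ben.
Counting 8 from the smallest end gives Paz.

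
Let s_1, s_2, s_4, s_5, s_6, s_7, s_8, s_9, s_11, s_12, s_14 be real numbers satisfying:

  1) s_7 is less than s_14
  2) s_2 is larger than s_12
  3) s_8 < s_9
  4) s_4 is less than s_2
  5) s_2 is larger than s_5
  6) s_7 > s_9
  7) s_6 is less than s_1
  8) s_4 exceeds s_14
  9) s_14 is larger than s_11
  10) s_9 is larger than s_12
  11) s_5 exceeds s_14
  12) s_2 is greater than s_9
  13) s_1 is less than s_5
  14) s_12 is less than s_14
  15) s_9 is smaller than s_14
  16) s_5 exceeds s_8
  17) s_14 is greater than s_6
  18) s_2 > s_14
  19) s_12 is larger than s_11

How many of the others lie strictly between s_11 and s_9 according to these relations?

The relations place s_11 below s_9. An element lies strictly between them when it is forced above s_11 and also forced below s_9.
Above s_11: {s_12, s_7, s_14, s_5, s_4, s_2}. Below s_9: {s_8, s_12}.
Intersection: {s_12} — 1.

1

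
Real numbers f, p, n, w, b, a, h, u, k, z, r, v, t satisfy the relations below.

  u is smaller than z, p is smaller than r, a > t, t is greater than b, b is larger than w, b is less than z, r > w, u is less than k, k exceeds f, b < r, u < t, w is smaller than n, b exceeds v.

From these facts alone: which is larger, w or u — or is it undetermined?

Following every chain through w: above w we get b, n, r, z, t, a.
u is not reached, and no chain runs the other way from u to w.
So the given relations leave the order of w and u undetermined.

undetermined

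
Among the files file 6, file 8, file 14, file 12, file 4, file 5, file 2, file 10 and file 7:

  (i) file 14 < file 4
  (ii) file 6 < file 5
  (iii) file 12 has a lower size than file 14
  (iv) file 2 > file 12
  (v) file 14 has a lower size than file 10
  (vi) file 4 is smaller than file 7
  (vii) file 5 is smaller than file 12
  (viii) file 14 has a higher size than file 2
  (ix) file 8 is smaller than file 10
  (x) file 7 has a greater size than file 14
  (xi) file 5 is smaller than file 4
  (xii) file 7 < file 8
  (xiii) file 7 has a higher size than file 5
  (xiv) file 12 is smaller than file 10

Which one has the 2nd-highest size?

Piecing the relations together gives one ordering: file 6 < file 5 < file 12 < file 2 < file 14 < file 4 < file 7 < file 8 < file 10.
Counting 2 from the largest end gives file 8.

file 8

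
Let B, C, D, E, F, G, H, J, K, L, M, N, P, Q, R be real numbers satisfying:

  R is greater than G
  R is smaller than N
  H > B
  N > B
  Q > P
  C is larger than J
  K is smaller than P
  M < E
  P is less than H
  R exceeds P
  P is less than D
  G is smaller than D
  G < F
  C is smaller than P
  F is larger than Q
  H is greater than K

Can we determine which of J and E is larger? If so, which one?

undetermined

Following every chain through J: above J we get C, P, R, Q, F, N, H, D.
E is not reached, and no chain runs the other way from E to J.
So the given relations leave the order of J and E undetermined.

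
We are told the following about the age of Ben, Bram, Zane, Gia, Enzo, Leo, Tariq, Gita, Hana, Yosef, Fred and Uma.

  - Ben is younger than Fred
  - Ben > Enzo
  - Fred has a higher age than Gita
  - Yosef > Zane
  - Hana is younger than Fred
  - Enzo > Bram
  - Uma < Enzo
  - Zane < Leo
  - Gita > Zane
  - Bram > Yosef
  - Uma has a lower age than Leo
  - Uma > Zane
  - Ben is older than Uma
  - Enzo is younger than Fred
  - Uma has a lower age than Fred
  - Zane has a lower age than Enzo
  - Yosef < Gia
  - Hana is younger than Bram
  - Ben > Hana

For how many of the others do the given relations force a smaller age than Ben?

6

From Ben the given relations immediately reach Hana, Uma, Enzo.
From those, Zane, Bram — 5 in total.
From those, Yosef — 6 in total.
No other element is forced below Ben by the given relations, so the count is 6.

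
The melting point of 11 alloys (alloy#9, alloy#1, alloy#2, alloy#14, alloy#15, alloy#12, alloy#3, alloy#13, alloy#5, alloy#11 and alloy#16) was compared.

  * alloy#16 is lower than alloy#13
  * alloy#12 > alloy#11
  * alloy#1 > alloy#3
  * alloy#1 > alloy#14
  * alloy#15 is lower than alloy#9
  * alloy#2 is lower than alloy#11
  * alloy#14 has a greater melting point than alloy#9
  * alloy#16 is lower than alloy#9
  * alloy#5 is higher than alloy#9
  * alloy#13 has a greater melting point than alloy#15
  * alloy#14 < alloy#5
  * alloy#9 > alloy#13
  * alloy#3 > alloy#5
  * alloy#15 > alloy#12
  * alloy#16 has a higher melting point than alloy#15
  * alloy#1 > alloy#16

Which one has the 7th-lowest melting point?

alloy#9

Chaining the given pairs: alloy#2 < alloy#11 < alloy#12 < alloy#15 < alloy#16 < alloy#13 < alloy#9 < alloy#14 < alloy#5 < alloy#3 < alloy#1.
The 7th smallest is alloy#9.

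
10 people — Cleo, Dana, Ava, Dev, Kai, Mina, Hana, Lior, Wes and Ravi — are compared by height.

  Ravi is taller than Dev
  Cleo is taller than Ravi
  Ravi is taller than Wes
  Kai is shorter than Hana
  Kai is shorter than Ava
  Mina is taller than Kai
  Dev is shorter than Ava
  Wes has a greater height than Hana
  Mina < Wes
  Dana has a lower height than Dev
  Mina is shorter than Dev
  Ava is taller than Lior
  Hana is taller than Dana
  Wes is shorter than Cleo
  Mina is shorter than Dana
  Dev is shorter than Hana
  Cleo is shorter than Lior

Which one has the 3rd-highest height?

Cleo

The consecutive relations fix a unique order: Kai < Mina < Dana < Dev < Hana < Wes < Ravi < Cleo < Lior < Ava.
The 3rd largest is Cleo.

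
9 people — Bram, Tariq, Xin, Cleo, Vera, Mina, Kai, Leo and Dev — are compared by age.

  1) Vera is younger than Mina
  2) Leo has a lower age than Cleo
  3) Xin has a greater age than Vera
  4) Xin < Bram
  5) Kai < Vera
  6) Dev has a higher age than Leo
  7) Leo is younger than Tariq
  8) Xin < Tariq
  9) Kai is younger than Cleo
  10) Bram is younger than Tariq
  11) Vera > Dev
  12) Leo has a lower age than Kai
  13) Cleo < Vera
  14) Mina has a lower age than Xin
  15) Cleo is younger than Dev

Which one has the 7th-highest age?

Chaining the given pairs: Leo < Kai < Cleo < Dev < Vera < Mina < Xin < Bram < Tariq.
The 7th largest is Cleo.

Cleo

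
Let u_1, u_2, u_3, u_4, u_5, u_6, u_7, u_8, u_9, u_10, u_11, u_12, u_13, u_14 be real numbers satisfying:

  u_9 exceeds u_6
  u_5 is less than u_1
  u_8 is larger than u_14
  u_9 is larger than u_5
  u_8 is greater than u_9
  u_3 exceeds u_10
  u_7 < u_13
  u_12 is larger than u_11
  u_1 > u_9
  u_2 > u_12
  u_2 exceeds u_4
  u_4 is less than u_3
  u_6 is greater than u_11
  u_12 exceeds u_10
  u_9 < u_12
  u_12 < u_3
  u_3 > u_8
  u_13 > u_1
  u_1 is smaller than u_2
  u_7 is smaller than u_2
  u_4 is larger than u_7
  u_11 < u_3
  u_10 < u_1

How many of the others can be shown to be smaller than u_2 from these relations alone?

9

Directly below u_2: u_7, u_4, u_12, u_1.
One step further: u_5, u_11, u_10, u_9 (8 so far).
One step further: u_6 (9 so far).
No other element is forced below u_2 by the given relations, so the count is 9.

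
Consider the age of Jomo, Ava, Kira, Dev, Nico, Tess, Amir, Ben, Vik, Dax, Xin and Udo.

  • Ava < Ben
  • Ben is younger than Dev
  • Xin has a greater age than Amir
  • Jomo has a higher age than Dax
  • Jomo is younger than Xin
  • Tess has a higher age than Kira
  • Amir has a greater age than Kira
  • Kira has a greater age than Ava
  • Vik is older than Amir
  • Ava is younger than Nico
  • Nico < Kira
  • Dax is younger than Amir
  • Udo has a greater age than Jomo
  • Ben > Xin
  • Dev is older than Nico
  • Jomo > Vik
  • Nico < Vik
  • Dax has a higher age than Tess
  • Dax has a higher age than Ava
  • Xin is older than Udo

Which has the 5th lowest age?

Dax

The consecutive relations fix a unique order: Ava < Nico < Kira < Tess < Dax < Amir < Vik < Jomo < Udo < Xin < Ben < Dev.
Counting 5 from the smallest end gives Dax.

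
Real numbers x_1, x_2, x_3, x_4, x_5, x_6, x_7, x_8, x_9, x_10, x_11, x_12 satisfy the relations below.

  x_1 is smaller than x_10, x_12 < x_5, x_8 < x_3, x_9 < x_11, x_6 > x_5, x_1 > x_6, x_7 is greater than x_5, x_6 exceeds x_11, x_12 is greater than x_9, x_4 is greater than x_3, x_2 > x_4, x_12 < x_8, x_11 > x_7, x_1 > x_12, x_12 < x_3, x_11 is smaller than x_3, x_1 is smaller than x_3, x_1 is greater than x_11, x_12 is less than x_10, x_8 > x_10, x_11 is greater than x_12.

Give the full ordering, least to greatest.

x_9 < x_12 < x_5 < x_7 < x_11 < x_6 < x_1 < x_10 < x_8 < x_3 < x_4 < x_2

Each adjacent pair is fixed by a given relation: x_9 < x_12; x_12 < x_5; x_5 < x_7; x_7 < x_11; x_11 < x_6; x_6 < x_1; x_1 < x_10; x_10 < x_8; x_8 < x_3; x_3 < x_4; x_4 < x_2. Chaining them end to end gives the full order.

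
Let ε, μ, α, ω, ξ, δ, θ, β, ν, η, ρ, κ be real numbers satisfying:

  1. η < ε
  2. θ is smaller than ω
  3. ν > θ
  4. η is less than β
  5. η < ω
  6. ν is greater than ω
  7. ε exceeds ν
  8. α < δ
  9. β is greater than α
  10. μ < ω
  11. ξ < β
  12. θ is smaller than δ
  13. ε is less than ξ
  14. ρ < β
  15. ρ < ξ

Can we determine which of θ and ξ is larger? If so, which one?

θ < ω and ω < ν give θ < ν.
Then ν < ε extends the chain to ε.
Then ε < ξ extends the chain to ξ.
So ξ is larger.

ξ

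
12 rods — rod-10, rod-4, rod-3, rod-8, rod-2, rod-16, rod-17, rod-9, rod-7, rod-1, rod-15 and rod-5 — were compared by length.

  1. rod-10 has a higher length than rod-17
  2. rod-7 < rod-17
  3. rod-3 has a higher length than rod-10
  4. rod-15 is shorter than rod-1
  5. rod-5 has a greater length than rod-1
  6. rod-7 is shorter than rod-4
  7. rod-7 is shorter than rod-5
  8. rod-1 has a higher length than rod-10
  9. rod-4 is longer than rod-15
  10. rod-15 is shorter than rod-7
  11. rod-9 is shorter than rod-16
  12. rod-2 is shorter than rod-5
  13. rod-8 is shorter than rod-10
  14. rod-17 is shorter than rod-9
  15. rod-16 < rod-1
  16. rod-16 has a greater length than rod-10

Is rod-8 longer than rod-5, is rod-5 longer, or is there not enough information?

rod-5

The relevant relations are rod-8 < rod-10; rod-10 < rod-16; rod-16 < rod-1; rod-1 < rod-5.
Chaining these gives rod-8 < rod-10 < rod-16 < rod-1 < rod-5.
So rod-5 is longer.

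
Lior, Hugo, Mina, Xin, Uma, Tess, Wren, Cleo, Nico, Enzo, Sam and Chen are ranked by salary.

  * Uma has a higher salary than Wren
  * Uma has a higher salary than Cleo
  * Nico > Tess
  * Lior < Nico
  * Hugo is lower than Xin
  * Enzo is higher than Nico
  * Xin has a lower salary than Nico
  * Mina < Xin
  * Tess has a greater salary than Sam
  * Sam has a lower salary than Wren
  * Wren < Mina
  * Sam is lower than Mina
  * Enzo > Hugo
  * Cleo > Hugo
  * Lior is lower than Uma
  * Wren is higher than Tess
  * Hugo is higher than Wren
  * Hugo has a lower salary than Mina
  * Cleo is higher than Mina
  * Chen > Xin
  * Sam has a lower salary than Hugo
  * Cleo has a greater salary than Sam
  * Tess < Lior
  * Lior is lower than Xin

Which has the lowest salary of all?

Tess is not least since Sam < Tess; Lior is not least since Tess < Lior; Wren is not least since Tess < Wren; Hugo is not least since Wren < Hugo; Mina is not least since Sam < Mina; Xin is not least since Hugo < Xin; Cleo is not least since Mina < Cleo; Uma is not least since Lior < Uma; Chen is not least since Xin < Chen; Nico is not least since Lior < Nico; Enzo is not least since Hugo < Enzo.
Only Sam has nothing below it, so Sam is the lowest salary.

Sam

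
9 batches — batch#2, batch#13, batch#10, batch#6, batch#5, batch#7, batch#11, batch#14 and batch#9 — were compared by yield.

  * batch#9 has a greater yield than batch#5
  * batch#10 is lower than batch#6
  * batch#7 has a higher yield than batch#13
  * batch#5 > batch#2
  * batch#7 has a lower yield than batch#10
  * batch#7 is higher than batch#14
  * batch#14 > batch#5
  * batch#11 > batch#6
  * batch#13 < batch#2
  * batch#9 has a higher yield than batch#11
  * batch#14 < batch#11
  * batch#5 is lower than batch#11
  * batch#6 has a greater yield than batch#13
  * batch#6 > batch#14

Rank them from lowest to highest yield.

batch#13 < batch#2 < batch#5 < batch#14 < batch#7 < batch#10 < batch#6 < batch#11 < batch#9

The consecutive links are each given: batch#13 < batch#2; batch#2 < batch#5; batch#5 < batch#14; batch#14 < batch#7; batch#7 < batch#10; batch#10 < batch#6; batch#6 < batch#11; batch#11 < batch#9.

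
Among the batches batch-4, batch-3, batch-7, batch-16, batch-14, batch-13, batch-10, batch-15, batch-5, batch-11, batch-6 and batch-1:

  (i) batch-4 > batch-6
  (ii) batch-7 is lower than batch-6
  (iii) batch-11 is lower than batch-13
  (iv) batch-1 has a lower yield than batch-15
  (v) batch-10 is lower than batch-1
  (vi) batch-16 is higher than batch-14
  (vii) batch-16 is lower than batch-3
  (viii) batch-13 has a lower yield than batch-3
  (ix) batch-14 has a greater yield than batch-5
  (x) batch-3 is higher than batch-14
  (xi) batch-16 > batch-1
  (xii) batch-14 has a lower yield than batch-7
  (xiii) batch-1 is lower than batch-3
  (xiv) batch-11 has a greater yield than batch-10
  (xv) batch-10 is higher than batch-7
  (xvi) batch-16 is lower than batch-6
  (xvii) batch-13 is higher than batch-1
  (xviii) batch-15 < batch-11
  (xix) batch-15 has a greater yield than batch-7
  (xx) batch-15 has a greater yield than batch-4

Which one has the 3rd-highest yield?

Chaining the given pairs: batch-5 < batch-14 < batch-7 < batch-10 < batch-1 < batch-16 < batch-6 < batch-4 < batch-15 < batch-11 < batch-13 < batch-3.
Counting 3 from the largest end gives batch-11.

batch-11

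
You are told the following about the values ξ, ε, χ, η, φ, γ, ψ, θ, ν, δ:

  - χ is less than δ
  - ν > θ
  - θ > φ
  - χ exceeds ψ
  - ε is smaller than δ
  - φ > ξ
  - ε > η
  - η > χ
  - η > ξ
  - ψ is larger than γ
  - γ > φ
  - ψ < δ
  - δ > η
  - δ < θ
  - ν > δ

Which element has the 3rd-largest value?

δ

The consecutive relations fix a unique order: ξ < φ < γ < ψ < χ < η < ε < δ < θ < ν.
Counting 3 from the largest end gives δ.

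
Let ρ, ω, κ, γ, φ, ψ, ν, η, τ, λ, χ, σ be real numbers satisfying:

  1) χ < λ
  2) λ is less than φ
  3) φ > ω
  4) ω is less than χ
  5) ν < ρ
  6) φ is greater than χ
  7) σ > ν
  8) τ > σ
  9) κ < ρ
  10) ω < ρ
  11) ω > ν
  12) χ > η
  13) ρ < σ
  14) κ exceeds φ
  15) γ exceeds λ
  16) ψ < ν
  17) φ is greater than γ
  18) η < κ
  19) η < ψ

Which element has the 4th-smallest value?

The consecutive relations fix a unique order: η < ψ < ν < ω < χ < λ < γ < φ < κ < ρ < σ < τ.
The 4th smallest is ω.

ω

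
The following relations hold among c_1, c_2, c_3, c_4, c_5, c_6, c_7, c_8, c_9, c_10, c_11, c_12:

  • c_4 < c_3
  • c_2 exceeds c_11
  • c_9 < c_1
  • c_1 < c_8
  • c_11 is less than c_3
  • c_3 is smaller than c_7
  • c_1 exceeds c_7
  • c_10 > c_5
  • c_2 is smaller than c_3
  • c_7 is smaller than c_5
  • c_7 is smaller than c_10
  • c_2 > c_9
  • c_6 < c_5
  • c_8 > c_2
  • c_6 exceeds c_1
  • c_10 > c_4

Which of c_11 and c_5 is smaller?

c_11

Link the given pairs in sequence: c_11 < c_2; c_2 < c_3; c_3 < c_7; c_7 < c_1; c_1 < c_6; c_6 < c_5.
Chaining these gives c_11 < c_2 < c_3 < c_7 < c_1 < c_6 < c_5.
So c_11 < c_5; c_11 is the smaller of the two.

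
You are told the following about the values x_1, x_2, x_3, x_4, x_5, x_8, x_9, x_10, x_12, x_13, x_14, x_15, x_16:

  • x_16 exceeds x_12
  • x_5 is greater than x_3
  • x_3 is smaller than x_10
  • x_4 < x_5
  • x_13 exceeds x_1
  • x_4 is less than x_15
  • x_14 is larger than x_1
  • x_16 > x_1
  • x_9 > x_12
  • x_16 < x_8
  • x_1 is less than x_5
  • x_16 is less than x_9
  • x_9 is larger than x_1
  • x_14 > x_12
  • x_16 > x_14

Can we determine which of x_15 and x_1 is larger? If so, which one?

undetermined

Following every chain through x_1: above x_1 we get x_14, x_16, x_8, x_13, x_5, x_9.
x_15 is not reached, and no chain runs the other way from x_15 to x_1.
So the given relations leave the order of x_1 and x_15 undetermined.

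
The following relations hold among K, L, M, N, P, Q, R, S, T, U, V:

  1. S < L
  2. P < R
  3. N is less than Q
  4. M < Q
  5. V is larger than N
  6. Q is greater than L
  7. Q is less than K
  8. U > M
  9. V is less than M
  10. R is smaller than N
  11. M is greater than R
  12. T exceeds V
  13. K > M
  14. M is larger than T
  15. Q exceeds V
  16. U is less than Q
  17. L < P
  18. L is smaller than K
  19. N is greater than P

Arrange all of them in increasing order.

S < L < P < R < N < V < T < M < U < Q < K

Nothing is placed below S, so it is least; from there S < L; L < P; P < R; R < N; N < V; V < T; T < M; M < U; U < Q; Q < K, each given directly.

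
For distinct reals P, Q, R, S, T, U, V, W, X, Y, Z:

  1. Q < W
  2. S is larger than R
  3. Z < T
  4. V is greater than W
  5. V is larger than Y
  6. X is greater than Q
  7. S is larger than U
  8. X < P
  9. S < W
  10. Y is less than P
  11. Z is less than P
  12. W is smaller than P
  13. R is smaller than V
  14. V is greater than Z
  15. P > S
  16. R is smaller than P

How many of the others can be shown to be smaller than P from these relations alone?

8

Directly below P: Z, X, R, S, W, Y.
One step further: Q, U (8 so far).
No other element is forced below P by the given relations, so the count is 8.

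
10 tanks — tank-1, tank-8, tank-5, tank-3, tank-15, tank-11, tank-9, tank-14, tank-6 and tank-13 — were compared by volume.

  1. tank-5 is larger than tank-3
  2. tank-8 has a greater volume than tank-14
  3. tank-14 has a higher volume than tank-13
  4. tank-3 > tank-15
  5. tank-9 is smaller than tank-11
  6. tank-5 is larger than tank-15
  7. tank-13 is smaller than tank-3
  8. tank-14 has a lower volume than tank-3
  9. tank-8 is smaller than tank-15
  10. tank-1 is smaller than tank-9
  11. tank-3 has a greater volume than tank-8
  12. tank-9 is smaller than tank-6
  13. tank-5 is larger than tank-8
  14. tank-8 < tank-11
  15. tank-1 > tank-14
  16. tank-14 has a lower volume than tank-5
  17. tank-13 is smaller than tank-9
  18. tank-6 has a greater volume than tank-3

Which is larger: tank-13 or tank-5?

tank-5

Chaining the given relations: tank-13 < tank-14 < tank-8 < tank-15 < tank-3 < tank-5.
So tank-13 < tank-5; tank-5 is the larger of the two.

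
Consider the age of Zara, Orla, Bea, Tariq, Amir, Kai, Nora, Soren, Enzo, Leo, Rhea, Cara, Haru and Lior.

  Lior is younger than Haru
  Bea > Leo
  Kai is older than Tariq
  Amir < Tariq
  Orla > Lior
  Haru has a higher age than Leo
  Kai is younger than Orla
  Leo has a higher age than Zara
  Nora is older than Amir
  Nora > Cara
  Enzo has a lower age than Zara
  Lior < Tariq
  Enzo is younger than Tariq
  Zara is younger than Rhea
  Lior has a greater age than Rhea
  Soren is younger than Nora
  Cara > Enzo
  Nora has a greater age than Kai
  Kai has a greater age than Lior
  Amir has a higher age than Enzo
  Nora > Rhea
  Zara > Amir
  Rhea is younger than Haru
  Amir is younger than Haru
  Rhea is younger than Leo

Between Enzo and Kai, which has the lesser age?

The relevant relations are Enzo < Amir; Amir < Zara; Zara < Rhea; Rhea < Lior; Lior < Tariq; Tariq < Kai.
Chaining these gives Enzo < Amir < Zara < Rhea < Lior < Tariq < Kai.
So Enzo < Kai; Enzo is the younger of the two.

Enzo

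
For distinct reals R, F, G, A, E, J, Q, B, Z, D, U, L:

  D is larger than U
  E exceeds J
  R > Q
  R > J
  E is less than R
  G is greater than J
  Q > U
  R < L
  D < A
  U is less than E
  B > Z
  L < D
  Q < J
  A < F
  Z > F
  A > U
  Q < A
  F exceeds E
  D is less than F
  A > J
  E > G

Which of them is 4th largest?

The consecutive relations fix a unique order: U < Q < J < G < E < R < L < D < A < F < Z < B.
Counting 4 from the largest end gives A.

A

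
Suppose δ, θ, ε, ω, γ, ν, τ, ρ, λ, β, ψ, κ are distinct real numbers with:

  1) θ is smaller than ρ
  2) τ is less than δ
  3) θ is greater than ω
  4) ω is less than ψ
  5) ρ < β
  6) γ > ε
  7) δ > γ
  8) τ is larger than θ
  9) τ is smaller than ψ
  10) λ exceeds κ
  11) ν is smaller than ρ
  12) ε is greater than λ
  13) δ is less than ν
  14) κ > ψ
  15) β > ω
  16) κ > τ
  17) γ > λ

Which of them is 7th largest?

λ

The consecutive relations fix a unique order: ω < θ < τ < ψ < κ < λ < ε < γ < δ < ν < ρ < β.
The 7th largest is λ.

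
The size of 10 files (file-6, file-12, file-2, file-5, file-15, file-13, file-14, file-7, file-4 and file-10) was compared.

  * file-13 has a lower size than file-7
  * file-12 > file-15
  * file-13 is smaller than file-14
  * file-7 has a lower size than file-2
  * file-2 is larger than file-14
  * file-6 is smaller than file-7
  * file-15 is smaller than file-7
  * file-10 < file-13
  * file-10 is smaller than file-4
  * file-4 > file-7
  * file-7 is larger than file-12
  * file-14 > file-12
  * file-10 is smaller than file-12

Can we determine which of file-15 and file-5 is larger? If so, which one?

Following every chain through file-15: above file-15 we get file-12, file-7, file-4, file-14, file-2.
file-5 is not reached, and no chain runs the other way from file-5 to file-15.
So the given relations leave the order of file-15 and file-5 undetermined.

undetermined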